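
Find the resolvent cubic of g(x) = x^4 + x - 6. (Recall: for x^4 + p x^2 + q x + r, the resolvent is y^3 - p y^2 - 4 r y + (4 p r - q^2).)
h(y) = y^3 + 24*y - 1

Identify coefficients: p = 0, q = 1, r = -6.
Plug into h(y) = y^3 - p y^2 - 4 r y + (4 p r - q^2):
  h(y) = y^3 - (0) y^2 - 4*(-6) y + (4*(0)*(-6) - (1)^2)
       = y^3 + (0) y^2 + (24) y + (-1).
Simplifying: h(y) = y^3 + 24*y - 1.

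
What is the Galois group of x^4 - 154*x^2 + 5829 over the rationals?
Gal(K/Q) = V_4 (Klein four-group, Z/2Z × Z/2Z)

f factors as (x^2 - 87)(x^2 - 67), so the splitting field is K = Q(sqrt(87), sqrt(67)). The elements 87, 67, 5829 are all non-squares in Q, so sqrt(87) and sqrt(67) generate independent quadratic extensions. Thus [K:Q] = 4 and Gal(K/Q) is generated by the two order-2 automorphisms sqrt(87) ↦ -sqrt(87) and sqrt(67) ↦ -sqrt(67), giving V_4.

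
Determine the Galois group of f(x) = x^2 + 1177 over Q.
Gal(K/Q) = Z/2Z (cyclic of order 2)

x^2 + 1177 is irreducible over Q since -1177 is not a rational square. The splitting field Q(sqrt(-1177)) has degree 2 over Q, and its unique nontrivial automorphism is sqrt(-1177) ↦ -sqrt(-1177). Hence Gal(Q(sqrt(-1177))/Q) = Z/2Z.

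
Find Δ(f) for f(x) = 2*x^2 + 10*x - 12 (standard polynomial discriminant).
Δ = 196

For a quadratic a x^2 + b x + c the discriminant is Δ = b^2 - 4ac = (10)^2 - 4*(2)*(-12) = 100 - (-96) = 196.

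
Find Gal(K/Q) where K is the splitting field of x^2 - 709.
Gal(K/Q) = Z/2Z (cyclic of order 2)

x^2 - 709 is irreducible over Q since 709 is not a rational square. The splitting field Q(sqrt(709)) has degree 2 over Q, and its unique nontrivial automorphism is sqrt(709) ↦ -sqrt(709). Hence Gal(Q(sqrt(709))/Q) = Z/2Z.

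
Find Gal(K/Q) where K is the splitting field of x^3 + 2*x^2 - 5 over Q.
Gal(K/Q) = S_3 (symmetric group of order 6)

Compute the discriminant of x^3 + (2)*x^2 + (0)*x + (-5): Δ = -515. Since Δ is not a rational square, the Galois group is not contained in A_3; it must be the full S_3 (irreducibility of the cubic rules out anything smaller).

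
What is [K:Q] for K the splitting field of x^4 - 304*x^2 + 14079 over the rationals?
[K:Q] = 4

f factors as (x^2 - 247)(x^2 - 57); the splitting field is K = Q(sqrt(247), sqrt(57)). Since 247, 57, and 14079 are all non-squares in Q, the three subfields Q(sqrt(247)), Q(sqrt(57)), Q(sqrt(14079)) are distinct degree-2 extensions, so [K:Q] = 4 (Klein four Galois group).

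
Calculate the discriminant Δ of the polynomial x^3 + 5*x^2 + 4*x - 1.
Δ = 257

For x^3 + a x^2 + b x + c the discriminant is Δ = 18 a b c - 4 a^3 c + a^2 b^2 - 4 b^3 - 27 c^2.
Plug a = 5, b = 4, c = -1:
  18*(5)*(4)*(-1) - 4*(5)^3*(-1) + (5)^2*(4)^2 - 4*(4)^3 - 27*(-1)^2
  = -360 + (500) + 400 + (-256) + (-27)
  = 257.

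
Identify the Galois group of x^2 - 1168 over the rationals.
Gal(K/Q) = Z/2Z (cyclic of order 2)

x^2 - 1168 is irreducible over Q since 1168 is not a rational square. The splitting field Q(sqrt(1168)) has degree 2 over Q, and its unique nontrivial automorphism is sqrt(1168) ↦ -sqrt(1168). Hence Gal(Q(sqrt(1168))/Q) = Z/2Z.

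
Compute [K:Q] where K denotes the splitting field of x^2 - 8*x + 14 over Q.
[K:Q] = 2

The discriminant of x^2 + (-8)*x + (14) is b^2 - 4c = 64 - (56) = 8. Since 8 is not a perfect square in Q, the polynomial is irreducible over Q. Its two roots generate a degree-2 extension, so [K:Q] = 2.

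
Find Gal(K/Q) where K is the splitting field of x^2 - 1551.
Gal(K/Q) = Z/2Z (cyclic of order 2)

x^2 - 1551 is irreducible over Q since 1551 is not a rational square. The splitting field Q(sqrt(1551)) has degree 2 over Q, and its unique nontrivial automorphism is sqrt(1551) ↦ -sqrt(1551). Hence Gal(Q(sqrt(1551))/Q) = Z/2Z.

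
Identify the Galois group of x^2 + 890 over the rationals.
Gal(K/Q) = Z/2Z (cyclic of order 2)

x^2 + 890 is irreducible over Q since -890 is not a rational square. The splitting field Q(sqrt(-890)) has degree 2 over Q, and its unique nontrivial automorphism is sqrt(-890) ↦ -sqrt(-890). Hence Gal(Q(sqrt(-890))/Q) = Z/2Z.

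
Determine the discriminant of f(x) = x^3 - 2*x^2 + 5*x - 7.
Δ = -687

For x^3 + a x^2 + b x + c the discriminant is Δ = 18 a b c - 4 a^3 c + a^2 b^2 - 4 b^3 - 27 c^2.
Plug a = -2, b = 5, c = -7:
  18*(-2)*(5)*(-7) - 4*(-2)^3*(-7) + (-2)^2*(5)^2 - 4*(5)^3 - 27*(-7)^2
  = 1260 + (-224) + 100 + (-500) + (-1323)
  = -687.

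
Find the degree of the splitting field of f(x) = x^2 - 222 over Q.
[K:Q] = 2

The polynomial x^2 - 222 is irreducible over Q since 222 is not a perfect square. Its splitting field is Q(sqrt(222)), which has degree 2 over Q.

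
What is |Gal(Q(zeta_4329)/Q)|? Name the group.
|Gal(Q(zeta_4329)/Q)| = phi(4329) = 2592; group ≅ (Z/4329Z)^* ≅ Z/6Z × Z/12Z × Z/36Z

The n-th cyclotomic polynomial Φ_4329(x) is the minimal polynomial of zeta_4329 over Q and has degree phi(4329) = 2592. So Q(zeta_4329) is a degree-2592 Galois extension with Galois group (Z/4329Z)^*. By CRT, (Z/4329Z)^* ≅ (Z/9Z)^* × (Z/13Z)^* × (Z/37Z)^*. Each prime-power unit group is (Z/9Z)^* ≅ Z/6Z; (Z/13Z)^* ≅ Z/12Z; (Z/37Z)^* ≅ Z/36Z. Hence Gal(Q(zeta_4329)/Q) ≅ Z/6Z × Z/12Z × Z/36Z.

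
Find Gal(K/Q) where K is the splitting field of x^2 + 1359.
Gal(K/Q) = Z/2Z (cyclic of order 2)

x^2 + 1359 is irreducible over Q since -1359 is not a rational square. The splitting field Q(sqrt(-1359)) has degree 2 over Q, and its unique nontrivial automorphism is sqrt(-1359) ↦ -sqrt(-1359). Hence Gal(Q(sqrt(-1359))/Q) = Z/2Z.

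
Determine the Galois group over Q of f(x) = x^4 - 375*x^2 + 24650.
Gal(K/Q) = V_4 (Klein four-group, Z/2Z × Z/2Z)

f factors as (x^2 - 290)(x^2 - 85), so the splitting field is K = Q(sqrt(290), sqrt(85)). The elements 290, 85, 24650 are all non-squares in Q, so sqrt(290) and sqrt(85) generate independent quadratic extensions. Thus [K:Q] = 4 and Gal(K/Q) is generated by the two order-2 automorphisms sqrt(290) ↦ -sqrt(290) and sqrt(85) ↦ -sqrt(85), giving V_4.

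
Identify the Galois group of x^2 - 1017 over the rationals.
Gal(K/Q) = Z/2Z (cyclic of order 2)

x^2 - 1017 is irreducible over Q since 1017 is not a rational square. The splitting field Q(sqrt(1017)) has degree 2 over Q, and its unique nontrivial automorphism is sqrt(1017) ↦ -sqrt(1017). Hence Gal(Q(sqrt(1017))/Q) = Z/2Z.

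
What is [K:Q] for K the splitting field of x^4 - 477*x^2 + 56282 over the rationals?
[K:Q] = 4

f factors as (x^2 - 263)(x^2 - 214); the splitting field is K = Q(sqrt(263), sqrt(214)). Since 263, 214, and 56282 are all non-squares in Q, the three subfields Q(sqrt(263)), Q(sqrt(214)), Q(sqrt(56282)) are distinct degree-2 extensions, so [K:Q] = 4 (Klein four Galois group).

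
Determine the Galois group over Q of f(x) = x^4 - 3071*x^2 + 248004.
Gal(K/Q) = Z/2Z (cyclic of order 2)

f factors as (x^2 - 83)(x^2 - 2988), so the splitting field is K = Q(sqrt(83), sqrt(2988)). The squarefree part of 83 is 83 and the squarefree part of 2988 is also 83, so sqrt(83) and sqrt(2988) are both rational multiples of sqrt(83). Hence Q(sqrt(83)) = Q(sqrt(2988)) = Q(sqrt(83)), and the splitting field collapses to a single degree-2 extension with Galois group Z/2Z.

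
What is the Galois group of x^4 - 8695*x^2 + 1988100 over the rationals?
Gal(K/Q) = Z/2Z (cyclic of order 2)

f factors as (x^2 - 8460)(x^2 - 235), so the splitting field is K = Q(sqrt(8460), sqrt(235)). The squarefree part of 8460 is 235 and the squarefree part of 235 is also 235, so sqrt(8460) and sqrt(235) are both rational multiples of sqrt(235). Hence Q(sqrt(8460)) = Q(sqrt(235)) = Q(sqrt(235)), and the splitting field collapses to a single degree-2 extension with Galois group Z/2Z.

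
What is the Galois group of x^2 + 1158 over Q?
Gal(K/Q) = Z/2Z (cyclic of order 2)

x^2 + 1158 is irreducible over Q since -1158 is not a rational square. The splitting field Q(sqrt(-1158)) has degree 2 over Q, and its unique nontrivial automorphism is sqrt(-1158) ↦ -sqrt(-1158). Hence Gal(Q(sqrt(-1158))/Q) = Z/2Z.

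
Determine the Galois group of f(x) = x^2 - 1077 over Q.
Gal(K/Q) = Z/2Z (cyclic of order 2)

x^2 - 1077 is irreducible over Q since 1077 is not a rational square. The splitting field Q(sqrt(1077)) has degree 2 over Q, and its unique nontrivial automorphism is sqrt(1077) ↦ -sqrt(1077). Hence Gal(Q(sqrt(1077))/Q) = Z/2Z.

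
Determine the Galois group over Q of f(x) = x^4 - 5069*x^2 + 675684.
Gal(K/Q) = Z/2Z (cyclic of order 2)

f factors as (x^2 - 4932)(x^2 - 137), so the splitting field is K = Q(sqrt(4932), sqrt(137)). The squarefree part of 4932 is 137 and the squarefree part of 137 is also 137, so sqrt(4932) and sqrt(137) are both rational multiples of sqrt(137). Hence Q(sqrt(4932)) = Q(sqrt(137)) = Q(sqrt(137)), and the splitting field collapses to a single degree-2 extension with Galois group Z/2Z.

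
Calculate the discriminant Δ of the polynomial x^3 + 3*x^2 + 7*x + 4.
Δ = -283

For x^3 + a x^2 + b x + c the discriminant is Δ = 18 a b c - 4 a^3 c + a^2 b^2 - 4 b^3 - 27 c^2.
Plug a = 3, b = 7, c = 4:
  18*(3)*(7)*(4) - 4*(3)^3*(4) + (3)^2*(7)^2 - 4*(7)^3 - 27*(4)^2
  = 1512 + (-432) + 441 + (-1372) + (-432)
  = -283.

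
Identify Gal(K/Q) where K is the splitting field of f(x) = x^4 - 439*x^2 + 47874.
Gal(K/Q) = V_4 (Klein four-group, Z/2Z × Z/2Z)

f factors as (x^2 - 202)(x^2 - 237), so the splitting field is K = Q(sqrt(202), sqrt(237)). The elements 202, 237, 47874 are all non-squares in Q, so sqrt(202) and sqrt(237) generate independent quadratic extensions. Thus [K:Q] = 4 and Gal(K/Q) is generated by the two order-2 automorphisms sqrt(202) ↦ -sqrt(202) and sqrt(237) ↦ -sqrt(237), giving V_4.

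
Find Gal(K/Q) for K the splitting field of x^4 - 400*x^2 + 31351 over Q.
Gal(K/Q) = V_4 (Klein four-group, Z/2Z × Z/2Z)

f factors as (x^2 - 107)(x^2 - 293), so the splitting field is K = Q(sqrt(107), sqrt(293)). The elements 107, 293, 31351 are all non-squares in Q, so sqrt(107) and sqrt(293) generate independent quadratic extensions. Thus [K:Q] = 4 and Gal(K/Q) is generated by the two order-2 automorphisms sqrt(107) ↦ -sqrt(107) and sqrt(293) ↦ -sqrt(293), giving V_4.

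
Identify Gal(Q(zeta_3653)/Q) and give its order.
|Gal(Q(zeta_3653)/Q)| = phi(3653) = 3360; group ≅ (Z/3653Z)^* ≅ Z/12Z × Z/280Z

The n-th cyclotomic polynomial Φ_3653(x) is the minimal polynomial of zeta_3653 over Q and has degree phi(3653) = 3360. So Q(zeta_3653) is a degree-3360 Galois extension with Galois group (Z/3653Z)^*. By CRT, (Z/3653Z)^* ≅ (Z/13Z)^* × (Z/281Z)^*. Each prime-power unit group is (Z/13Z)^* ≅ Z/12Z; (Z/281Z)^* ≅ Z/280Z. Hence Gal(Q(zeta_3653)/Q) ≅ Z/12Z × Z/280Z.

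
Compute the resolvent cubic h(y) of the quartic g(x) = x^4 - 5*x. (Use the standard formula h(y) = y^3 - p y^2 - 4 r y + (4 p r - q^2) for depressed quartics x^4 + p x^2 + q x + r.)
h(y) = y^3 - 25

Identify coefficients: p = 0, q = -5, r = 0.
Plug into h(y) = y^3 - p y^2 - 4 r y + (4 p r - q^2):
  h(y) = y^3 - (0) y^2 - 4*(0) y + (4*(0)*(0) - (-5)^2)
       = y^3 + (0) y^2 + (0) y + (-25).
Simplifying: h(y) = y^3 - 25.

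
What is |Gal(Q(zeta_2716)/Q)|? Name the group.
|Gal(Q(zeta_2716)/Q)| = phi(2716) = 1152; group ≅ (Z/2716Z)^* ≅ Z/2Z × Z/6Z × Z/96Z

The n-th cyclotomic polynomial Φ_2716(x) is the minimal polynomial of zeta_2716 over Q and has degree phi(2716) = 1152. So Q(zeta_2716) is a degree-1152 Galois extension with Galois group (Z/2716Z)^*. By CRT, (Z/2716Z)^* ≅ (Z/4Z)^* × (Z/7Z)^* × (Z/97Z)^*. Each prime-power unit group is (Z/4Z)^* ≅ Z/2Z; (Z/7Z)^* ≅ Z/6Z; (Z/97Z)^* ≅ Z/96Z. Hence Gal(Q(zeta_2716)/Q) ≅ Z/2Z × Z/6Z × Z/96Z.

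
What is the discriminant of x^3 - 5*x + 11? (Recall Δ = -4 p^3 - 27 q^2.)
Δ = -2767

For a depressed cubic x^3 + p x + q the discriminant is Δ = -4 p^3 - 27 q^2 = -4*(-5)^3 - 27*(11)^2 = 500 - 3267 = -2767.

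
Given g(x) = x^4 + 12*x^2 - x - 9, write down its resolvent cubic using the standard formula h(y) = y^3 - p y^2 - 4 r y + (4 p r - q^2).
h(y) = y^3 - 12*y^2 + 36*y - 433

Identify coefficients: p = 12, q = -1, r = -9.
Plug into h(y) = y^3 - p y^2 - 4 r y + (4 p r - q^2):
  h(y) = y^3 - (12) y^2 - 4*(-9) y + (4*(12)*(-9) - (-1)^2)
       = y^3 + (-12) y^2 + (36) y + (-433).
Simplifying: h(y) = y^3 - 12*y^2 + 36*y - 433.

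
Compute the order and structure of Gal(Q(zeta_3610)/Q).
|Gal(Q(zeta_3610)/Q)| = phi(3610) = 1368; group ≅ (Z/3610Z)^* ≅ Z/4Z × Z/342Z

The n-th cyclotomic polynomial Φ_3610(x) is the minimal polynomial of zeta_3610 over Q and has degree phi(3610) = 1368. So Q(zeta_3610) is a degree-1368 Galois extension with Galois group (Z/3610Z)^*. By CRT, (Z/3610Z)^* ≅ (Z/2Z)^* × (Z/5Z)^* × (Z/361Z)^*. Each prime-power unit group is (Z/2Z)^* ≅ trivial group (order 1); (Z/5Z)^* ≅ Z/4Z; (Z/361Z)^* ≅ Z/342Z. Hence Gal(Q(zeta_3610)/Q) ≅ Z/4Z × Z/342Z.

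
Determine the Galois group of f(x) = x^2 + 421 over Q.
Gal(K/Q) = Z/2Z (cyclic of order 2)

x^2 + 421 is irreducible over Q since -421 is not a rational square. The splitting field Q(sqrt(-421)) has degree 2 over Q, and its unique nontrivial automorphism is sqrt(-421) ↦ -sqrt(-421). Hence Gal(Q(sqrt(-421))/Q) = Z/2Z.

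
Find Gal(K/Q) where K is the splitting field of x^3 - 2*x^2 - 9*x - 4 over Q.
Gal(K/Q) = S_3 (symmetric group of order 6)

Compute the discriminant of x^3 + (-2)*x^2 + (-9)*x + (-4): Δ = 1384. Since Δ is not a rational square, the Galois group is not contained in A_3; it must be the full S_3 (irreducibility of the cubic rules out anything smaller).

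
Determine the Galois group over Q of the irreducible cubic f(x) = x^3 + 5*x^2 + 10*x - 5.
Gal(K/Q) = S_3 (symmetric group of order 6)

Compute the discriminant of x^3 + (5)*x^2 + (10)*x + (-5): Δ = -4175. Since Δ is not a rational square, the Galois group is not contained in A_3; it must be the full S_3 (irreducibility of the cubic rules out anything smaller).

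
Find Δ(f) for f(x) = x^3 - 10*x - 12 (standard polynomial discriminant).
Δ = 112

For a depressed cubic x^3 + p x + q the discriminant is Δ = -4 p^3 - 27 q^2 = -4*(-10)^3 - 27*(-12)^2 = 4000 - 3888 = 112.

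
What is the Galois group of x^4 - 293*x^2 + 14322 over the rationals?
Gal(K/Q) = V_4 (Klein four-group, Z/2Z × Z/2Z)

f factors as (x^2 - 62)(x^2 - 231), so the splitting field is K = Q(sqrt(62), sqrt(231)). The elements 62, 231, 14322 are all non-squares in Q, so sqrt(62) and sqrt(231) generate independent quadratic extensions. Thus [K:Q] = 4 and Gal(K/Q) is generated by the two order-2 automorphisms sqrt(62) ↦ -sqrt(62) and sqrt(231) ↦ -sqrt(231), giving V_4.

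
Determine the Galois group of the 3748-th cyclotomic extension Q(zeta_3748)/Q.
|Gal(Q(zeta_3748)/Q)| = phi(3748) = 1872; group ≅ (Z/3748Z)^* ≅ Z/2Z × Z/936Z

The n-th cyclotomic polynomial Φ_3748(x) is the minimal polynomial of zeta_3748 over Q and has degree phi(3748) = 1872. So Q(zeta_3748) is a degree-1872 Galois extension with Galois group (Z/3748Z)^*. By CRT, (Z/3748Z)^* ≅ (Z/4Z)^* × (Z/937Z)^*. Each prime-power unit group is (Z/4Z)^* ≅ Z/2Z; (Z/937Z)^* ≅ Z/936Z. Hence Gal(Q(zeta_3748)/Q) ≅ Z/2Z × Z/936Z.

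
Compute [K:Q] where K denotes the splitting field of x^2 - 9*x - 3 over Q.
[K:Q] = 2

The discriminant of x^2 + (-9)*x + (-3) is b^2 - 4c = 81 - (-12) = 93. Since 93 is not a perfect square in Q, the polynomial is irreducible over Q. Its two roots generate a degree-2 extension, so [K:Q] = 2.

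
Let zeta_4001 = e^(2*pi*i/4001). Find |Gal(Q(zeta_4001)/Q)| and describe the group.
|Gal(Q(zeta_4001)/Q)| = phi(4001) = 4000; group ≅ (Z/4001Z)^* ≅ Z/4000Z

The n-th cyclotomic polynomial Φ_4001(x) is the minimal polynomial of zeta_4001 over Q and has degree phi(4001) = 4000. So Q(zeta_4001) is a degree-4000 Galois extension with Galois group (Z/4001Z)^*. (Z/4001Z)^* is cyclic since 4001 is an odd prime power (or 4). Hence Gal(Q(zeta_4001)/Q) ≅ Z/4000Z.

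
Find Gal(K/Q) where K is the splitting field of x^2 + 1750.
Gal(K/Q) = Z/2Z (cyclic of order 2)

x^2 + 1750 is irreducible over Q since -1750 is not a rational square. The splitting field Q(sqrt(-1750)) has degree 2 over Q, and its unique nontrivial automorphism is sqrt(-1750) ↦ -sqrt(-1750). Hence Gal(Q(sqrt(-1750))/Q) = Z/2Z.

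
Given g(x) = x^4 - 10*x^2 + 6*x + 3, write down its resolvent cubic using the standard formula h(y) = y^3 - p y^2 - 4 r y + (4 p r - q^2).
h(y) = y^3 + 10*y^2 - 12*y - 156

Identify coefficients: p = -10, q = 6, r = 3.
Plug into h(y) = y^3 - p y^2 - 4 r y + (4 p r - q^2):
  h(y) = y^3 - (-10) y^2 - 4*(3) y + (4*(-10)*(3) - (6)^2)
       = y^3 + (10) y^2 + (-12) y + (-156).
Simplifying: h(y) = y^3 + 10*y^2 - 12*y - 156.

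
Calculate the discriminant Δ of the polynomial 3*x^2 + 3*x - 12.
Δ = 153

For a quadratic a x^2 + b x + c the discriminant is Δ = b^2 - 4ac = (3)^2 - 4*(3)*(-12) = 9 - (-144) = 153.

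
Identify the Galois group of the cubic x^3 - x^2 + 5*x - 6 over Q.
Gal(K/Q) = S_3 (symmetric group of order 6)

Compute the discriminant of x^3 + (-1)*x^2 + (5)*x + (-6): Δ = -931. Since Δ is not a rational square, the Galois group is not contained in A_3; it must be the full S_3 (irreducibility of the cubic rules out anything smaller).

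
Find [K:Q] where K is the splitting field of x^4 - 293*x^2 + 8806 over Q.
[K:Q] = 4

f factors as (x^2 - 34)(x^2 - 259); the splitting field is K = Q(sqrt(34), sqrt(259)). Since 34, 259, and 8806 are all non-squares in Q, the three subfields Q(sqrt(34)), Q(sqrt(259)), Q(sqrt(8806)) are distinct degree-2 extensions, so [K:Q] = 4 (Klein four Galois group).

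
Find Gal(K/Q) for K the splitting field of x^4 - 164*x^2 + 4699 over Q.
Gal(K/Q) = V_4 (Klein four-group, Z/2Z × Z/2Z)

f factors as (x^2 - 37)(x^2 - 127), so the splitting field is K = Q(sqrt(37), sqrt(127)). The elements 37, 127, 4699 are all non-squares in Q, so sqrt(37) and sqrt(127) generate independent quadratic extensions. Thus [K:Q] = 4 and Gal(K/Q) is generated by the two order-2 automorphisms sqrt(37) ↦ -sqrt(37) and sqrt(127) ↦ -sqrt(127), giving V_4.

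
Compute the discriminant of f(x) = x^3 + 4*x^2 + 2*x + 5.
Δ = -1203

For x^3 + a x^2 + b x + c the discriminant is Δ = 18 a b c - 4 a^3 c + a^2 b^2 - 4 b^3 - 27 c^2.
Plug a = 4, b = 2, c = 5:
  18*(4)*(2)*(5) - 4*(4)^3*(5) + (4)^2*(2)^2 - 4*(2)^3 - 27*(5)^2
  = 720 + (-1280) + 64 + (-32) + (-675)
  = -1203.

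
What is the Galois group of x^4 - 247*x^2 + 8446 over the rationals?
Gal(K/Q) = V_4 (Klein four-group, Z/2Z × Z/2Z)

f factors as (x^2 - 41)(x^2 - 206), so the splitting field is K = Q(sqrt(41), sqrt(206)). The elements 41, 206, 8446 are all non-squares in Q, so sqrt(41) and sqrt(206) generate independent quadratic extensions. Thus [K:Q] = 4 and Gal(K/Q) is generated by the two order-2 automorphisms sqrt(41) ↦ -sqrt(41) and sqrt(206) ↦ -sqrt(206), giving V_4.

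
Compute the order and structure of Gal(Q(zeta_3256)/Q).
|Gal(Q(zeta_3256)/Q)| = phi(3256) = 1440; group ≅ (Z/3256Z)^* ≅ Z/2Z × Z/2Z × Z/10Z × Z/36Z

The n-th cyclotomic polynomial Φ_3256(x) is the minimal polynomial of zeta_3256 over Q and has degree phi(3256) = 1440. So Q(zeta_3256) is a degree-1440 Galois extension with Galois group (Z/3256Z)^*. By CRT, (Z/3256Z)^* ≅ (Z/8Z)^* × (Z/11Z)^* × (Z/37Z)^*. Each prime-power unit group is (Z/8Z)^* ≅ Z/2Z × Z/2Z; (Z/11Z)^* ≅ Z/10Z; (Z/37Z)^* ≅ Z/36Z. Hence Gal(Q(zeta_3256)/Q) ≅ Z/2Z × Z/2Z × Z/10Z × Z/36Z.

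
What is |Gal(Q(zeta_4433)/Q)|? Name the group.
|Gal(Q(zeta_4433)/Q)| = phi(4433) = 3600; group ≅ (Z/4433Z)^* ≅ Z/10Z × Z/12Z × Z/30Z

The n-th cyclotomic polynomial Φ_4433(x) is the minimal polynomial of zeta_4433 over Q and has degree phi(4433) = 3600. So Q(zeta_4433) is a degree-3600 Galois extension with Galois group (Z/4433Z)^*. By CRT, (Z/4433Z)^* ≅ (Z/11Z)^* × (Z/13Z)^* × (Z/31Z)^*. Each prime-power unit group is (Z/11Z)^* ≅ Z/10Z; (Z/13Z)^* ≅ Z/12Z; (Z/31Z)^* ≅ Z/30Z. Hence Gal(Q(zeta_4433)/Q) ≅ Z/10Z × Z/12Z × Z/30Z.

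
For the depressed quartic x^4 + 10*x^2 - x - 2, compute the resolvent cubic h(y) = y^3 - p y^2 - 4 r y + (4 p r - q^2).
h(y) = y^3 - 10*y^2 + 8*y - 81

Identify coefficients: p = 10, q = -1, r = -2.
Plug into h(y) = y^3 - p y^2 - 4 r y + (4 p r - q^2):
  h(y) = y^3 - (10) y^2 - 4*(-2) y + (4*(10)*(-2) - (-1)^2)
       = y^3 + (-10) y^2 + (8) y + (-81).
Simplifying: h(y) = y^3 - 10*y^2 + 8*y - 81.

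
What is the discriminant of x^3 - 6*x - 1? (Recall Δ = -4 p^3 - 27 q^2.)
Δ = 837

For a depressed cubic x^3 + p x + q the discriminant is Δ = -4 p^3 - 27 q^2 = -4*(-6)^3 - 27*(-1)^2 = 864 - 27 = 837.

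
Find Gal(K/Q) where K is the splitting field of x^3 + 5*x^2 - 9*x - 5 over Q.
Gal(K/Q) = A_3 (cyclic of order 3)

Compute the discriminant of x^3 + (5)*x^2 + (-9)*x + (-5): Δ = 10816. Since Δ is a perfect square (Δ = 104^2), the Galois group is contained in A_3. Irreducibility forces the group to be transitive on three roots, so Gal = A_3.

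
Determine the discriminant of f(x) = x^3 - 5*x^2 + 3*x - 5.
Δ = -1708

For x^3 + a x^2 + b x + c the discriminant is Δ = 18 a b c - 4 a^3 c + a^2 b^2 - 4 b^3 - 27 c^2.
Plug a = -5, b = 3, c = -5:
  18*(-5)*(3)*(-5) - 4*(-5)^3*(-5) + (-5)^2*(3)^2 - 4*(3)^3 - 27*(-5)^2
  = 1350 + (-2500) + 225 + (-108) + (-675)
  = -1708.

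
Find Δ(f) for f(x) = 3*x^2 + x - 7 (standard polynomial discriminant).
Δ = 85

For a quadratic a x^2 + b x + c the discriminant is Δ = b^2 - 4ac = (1)^2 - 4*(3)*(-7) = 1 - (-84) = 85.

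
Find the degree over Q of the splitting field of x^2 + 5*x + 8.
[K:Q] = 2

The discriminant of x^2 + (5)*x + (8) is b^2 - 4c = 25 - (32) = -7. Since -7 is not a perfect square in Q, the polynomial is irreducible over Q. Its two roots generate a degree-2 extension, so [K:Q] = 2.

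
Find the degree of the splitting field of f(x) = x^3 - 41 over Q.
[K:Q] = 6

x^3 - 41 has one real root r = 41^(1/3) and two complex roots r*zeta_3, r*zeta_3^2 where zeta_3 = e^(2*pi*i/3). The splitting field is Q(r, zeta_3). [Q(r):Q] = 3 and [Q(zeta_3):Q] = 2 with gcd = 1, so [Q(r, zeta_3):Q] = 3 * 2 = 6.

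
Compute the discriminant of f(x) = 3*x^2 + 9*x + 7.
Δ = -3

For a quadratic a x^2 + b x + c the discriminant is Δ = b^2 - 4ac = (9)^2 - 4*(3)*(7) = 81 - (84) = -3.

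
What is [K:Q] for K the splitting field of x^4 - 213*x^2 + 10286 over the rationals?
[K:Q] = 4

f factors as (x^2 - 74)(x^2 - 139); the splitting field is K = Q(sqrt(74), sqrt(139)). Since 74, 139, and 10286 are all non-squares in Q, the three subfields Q(sqrt(74)), Q(sqrt(139)), Q(sqrt(10286)) are distinct degree-2 extensions, so [K:Q] = 4 (Klein four Galois group).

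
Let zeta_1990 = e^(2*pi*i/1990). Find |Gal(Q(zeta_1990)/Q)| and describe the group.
|Gal(Q(zeta_1990)/Q)| = phi(1990) = 792; group ≅ (Z/1990Z)^* ≅ Z/4Z × Z/198Z

The n-th cyclotomic polynomial Φ_1990(x) is the minimal polynomial of zeta_1990 over Q and has degree phi(1990) = 792. So Q(zeta_1990) is a degree-792 Galois extension with Galois group (Z/1990Z)^*. By CRT, (Z/1990Z)^* ≅ (Z/2Z)^* × (Z/5Z)^* × (Z/199Z)^*. Each prime-power unit group is (Z/2Z)^* ≅ trivial group (order 1); (Z/5Z)^* ≅ Z/4Z; (Z/199Z)^* ≅ Z/198Z. Hence Gal(Q(zeta_1990)/Q) ≅ Z/4Z × Z/198Z.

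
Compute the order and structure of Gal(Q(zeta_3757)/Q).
|Gal(Q(zeta_3757)/Q)| = phi(3757) = 3264; group ≅ (Z/3757Z)^* ≅ Z/12Z × Z/272Z

The n-th cyclotomic polynomial Φ_3757(x) is the minimal polynomial of zeta_3757 over Q and has degree phi(3757) = 3264. So Q(zeta_3757) is a degree-3264 Galois extension with Galois group (Z/3757Z)^*. By CRT, (Z/3757Z)^* ≅ (Z/13Z)^* × (Z/289Z)^*. Each prime-power unit group is (Z/13Z)^* ≅ Z/12Z; (Z/289Z)^* ≅ Z/272Z. Hence Gal(Q(zeta_3757)/Q) ≅ Z/12Z × Z/272Z.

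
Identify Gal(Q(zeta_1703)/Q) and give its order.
|Gal(Q(zeta_1703)/Q)| = phi(1703) = 1560; group ≅ (Z/1703Z)^* ≅ Z/12Z × Z/130Z

The n-th cyclotomic polynomial Φ_1703(x) is the minimal polynomial of zeta_1703 over Q and has degree phi(1703) = 1560. So Q(zeta_1703) is a degree-1560 Galois extension with Galois group (Z/1703Z)^*. By CRT, (Z/1703Z)^* ≅ (Z/13Z)^* × (Z/131Z)^*. Each prime-power unit group is (Z/13Z)^* ≅ Z/12Z; (Z/131Z)^* ≅ Z/130Z. Hence Gal(Q(zeta_1703)/Q) ≅ Z/12Z × Z/130Z.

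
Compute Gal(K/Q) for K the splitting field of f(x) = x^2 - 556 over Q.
Gal(K/Q) = Z/2Z (cyclic of order 2)

x^2 - 556 is irreducible over Q since 556 is not a rational square. The splitting field Q(sqrt(556)) has degree 2 over Q, and its unique nontrivial automorphism is sqrt(556) ↦ -sqrt(556). Hence Gal(Q(sqrt(556))/Q) = Z/2Z.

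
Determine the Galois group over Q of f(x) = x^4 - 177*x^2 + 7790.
Gal(K/Q) = V_4 (Klein four-group, Z/2Z × Z/2Z)

f factors as (x^2 - 82)(x^2 - 95), so the splitting field is K = Q(sqrt(82), sqrt(95)). The elements 82, 95, 7790 are all non-squares in Q, so sqrt(82) and sqrt(95) generate independent quadratic extensions. Thus [K:Q] = 4 and Gal(K/Q) is generated by the two order-2 automorphisms sqrt(82) ↦ -sqrt(82) and sqrt(95) ↦ -sqrt(95), giving V_4.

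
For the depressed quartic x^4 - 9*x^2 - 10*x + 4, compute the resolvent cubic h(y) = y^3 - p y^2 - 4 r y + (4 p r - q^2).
h(y) = y^3 + 9*y^2 - 16*y - 244

Identify coefficients: p = -9, q = -10, r = 4.
Plug into h(y) = y^3 - p y^2 - 4 r y + (4 p r - q^2):
  h(y) = y^3 - (-9) y^2 - 4*(4) y + (4*(-9)*(4) - (-10)^2)
       = y^3 + (9) y^2 + (-16) y + (-244).
Simplifying: h(y) = y^3 + 9*y^2 - 16*y - 244.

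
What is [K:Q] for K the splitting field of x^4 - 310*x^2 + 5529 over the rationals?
[K:Q] = 4

f factors as (x^2 - 19)(x^2 - 291); the splitting field is K = Q(sqrt(19), sqrt(291)). Since 19, 291, and 5529 are all non-squares in Q, the three subfields Q(sqrt(19)), Q(sqrt(291)), Q(sqrt(5529)) are distinct degree-2 extensions, so [K:Q] = 4 (Klein four Galois group).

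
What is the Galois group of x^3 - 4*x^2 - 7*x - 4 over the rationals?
Gal(K/Q) = S_3 (symmetric group of order 6)

Compute the discriminant of x^3 + (-4)*x^2 + (-7)*x + (-4): Δ = -1316. Since Δ is not a rational square, the Galois group is not contained in A_3; it must be the full S_3 (irreducibility of the cubic rules out anything smaller).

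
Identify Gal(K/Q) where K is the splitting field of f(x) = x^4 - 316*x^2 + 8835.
Gal(K/Q) = V_4 (Klein four-group, Z/2Z × Z/2Z)

f factors as (x^2 - 285)(x^2 - 31), so the splitting field is K = Q(sqrt(285), sqrt(31)). The elements 285, 31, 8835 are all non-squares in Q, so sqrt(285) and sqrt(31) generate independent quadratic extensions. Thus [K:Q] = 4 and Gal(K/Q) is generated by the two order-2 automorphisms sqrt(285) ↦ -sqrt(285) and sqrt(31) ↦ -sqrt(31), giving V_4.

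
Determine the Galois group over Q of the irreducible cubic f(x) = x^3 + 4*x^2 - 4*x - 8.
Gal(K/Q) = A_3 (cyclic of order 3)

Compute the discriminant of x^3 + (4)*x^2 + (-4)*x + (-8): Δ = 3136. Since Δ is a perfect square (Δ = 56^2), the Galois group is contained in A_3. Irreducibility forces the group to be transitive on three roots, so Gal = A_3.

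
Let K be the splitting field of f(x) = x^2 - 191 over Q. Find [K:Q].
[K:Q] = 2

The polynomial x^2 - 191 is irreducible over Q since 191 is not a perfect square. Its splitting field is Q(sqrt(191)), which has degree 2 over Q.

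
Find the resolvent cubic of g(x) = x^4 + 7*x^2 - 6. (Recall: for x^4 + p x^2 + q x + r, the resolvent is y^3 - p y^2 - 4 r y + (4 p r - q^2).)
h(y) = y^3 - 7*y^2 + 24*y - 168

Identify coefficients: p = 7, q = 0, r = -6.
Plug into h(y) = y^3 - p y^2 - 4 r y + (4 p r - q^2):
  h(y) = y^3 - (7) y^2 - 4*(-6) y + (4*(7)*(-6) - (0)^2)
       = y^3 + (-7) y^2 + (24) y + (-168).
Simplifying: h(y) = y^3 - 7*y^2 + 24*y - 168.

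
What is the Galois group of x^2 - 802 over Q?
Gal(K/Q) = Z/2Z (cyclic of order 2)

x^2 - 802 is irreducible over Q since 802 is not a rational square. The splitting field Q(sqrt(802)) has degree 2 over Q, and its unique nontrivial automorphism is sqrt(802) ↦ -sqrt(802). Hence Gal(Q(sqrt(802))/Q) = Z/2Z.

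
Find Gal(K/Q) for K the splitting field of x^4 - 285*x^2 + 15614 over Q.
Gal(K/Q) = V_4 (Klein four-group, Z/2Z × Z/2Z)

f factors as (x^2 - 74)(x^2 - 211), so the splitting field is K = Q(sqrt(74), sqrt(211)). The elements 74, 211, 15614 are all non-squares in Q, so sqrt(74) and sqrt(211) generate independent quadratic extensions. Thus [K:Q] = 4 and Gal(K/Q) is generated by the two order-2 automorphisms sqrt(74) ↦ -sqrt(74) and sqrt(211) ↦ -sqrt(211), giving V_4.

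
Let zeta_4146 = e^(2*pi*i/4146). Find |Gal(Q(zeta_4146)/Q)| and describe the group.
|Gal(Q(zeta_4146)/Q)| = phi(4146) = 1380; group ≅ (Z/4146Z)^* ≅ Z/2Z × Z/690Z

The n-th cyclotomic polynomial Φ_4146(x) is the minimal polynomial of zeta_4146 over Q and has degree phi(4146) = 1380. So Q(zeta_4146) is a degree-1380 Galois extension with Galois group (Z/4146Z)^*. By CRT, (Z/4146Z)^* ≅ (Z/2Z)^* × (Z/3Z)^* × (Z/691Z)^*. Each prime-power unit group is (Z/2Z)^* ≅ trivial group (order 1); (Z/3Z)^* ≅ Z/2Z; (Z/691Z)^* ≅ Z/690Z. Hence Gal(Q(zeta_4146)/Q) ≅ Z/2Z × Z/690Z.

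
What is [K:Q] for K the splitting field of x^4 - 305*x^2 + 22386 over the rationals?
[K:Q] = 4

f factors as (x^2 - 123)(x^2 - 182); the splitting field is K = Q(sqrt(123), sqrt(182)). Since 123, 182, and 22386 are all non-squares in Q, the three subfields Q(sqrt(123)), Q(sqrt(182)), Q(sqrt(22386)) are distinct degree-2 extensions, so [K:Q] = 4 (Klein four Galois group).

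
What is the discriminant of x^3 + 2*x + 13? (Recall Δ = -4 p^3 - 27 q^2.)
Δ = -4595

For a depressed cubic x^3 + p x + q the discriminant is Δ = -4 p^3 - 27 q^2 = -4*(2)^3 - 27*(13)^2 = -32 - 4563 = -4595.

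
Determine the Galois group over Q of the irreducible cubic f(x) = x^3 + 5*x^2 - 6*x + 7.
Gal(K/Q) = S_3 (symmetric group of order 6)

Compute the discriminant of x^3 + (5)*x^2 + (-6)*x + (7): Δ = -6839. Since Δ is not a rational square, the Galois group is not contained in A_3; it must be the full S_3 (irreducibility of the cubic rules out anything smaller).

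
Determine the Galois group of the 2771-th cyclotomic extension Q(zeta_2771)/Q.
|Gal(Q(zeta_2771)/Q)| = phi(2771) = 2592; group ≅ (Z/2771Z)^* ≅ Z/16Z × Z/162Z

The n-th cyclotomic polynomial Φ_2771(x) is the minimal polynomial of zeta_2771 over Q and has degree phi(2771) = 2592. So Q(zeta_2771) is a degree-2592 Galois extension with Galois group (Z/2771Z)^*. By CRT, (Z/2771Z)^* ≅ (Z/17Z)^* × (Z/163Z)^*. Each prime-power unit group is (Z/17Z)^* ≅ Z/16Z; (Z/163Z)^* ≅ Z/162Z. Hence Gal(Q(zeta_2771)/Q) ≅ Z/16Z × Z/162Z.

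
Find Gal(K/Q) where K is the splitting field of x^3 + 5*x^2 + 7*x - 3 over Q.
Gal(K/Q) = S_3 (symmetric group of order 6)

Compute the discriminant of x^3 + (5)*x^2 + (7)*x + (-3): Δ = -780. Since Δ is not a rational square, the Galois group is not contained in A_3; it must be the full S_3 (irreducibility of the cubic rules out anything smaller).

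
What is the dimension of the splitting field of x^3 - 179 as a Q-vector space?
[K:Q] = 6

x^3 - 179 has one real root r = 179^(1/3) and two complex roots r*zeta_3, r*zeta_3^2 where zeta_3 = e^(2*pi*i/3). The splitting field is Q(r, zeta_3). [Q(r):Q] = 3 and [Q(zeta_3):Q] = 2 with gcd = 1, so [Q(r, zeta_3):Q] = 3 * 2 = 6.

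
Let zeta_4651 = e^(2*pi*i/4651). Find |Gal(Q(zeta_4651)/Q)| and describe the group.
|Gal(Q(zeta_4651)/Q)| = phi(4651) = 4650; group ≅ (Z/4651Z)^* ≅ Z/4650Z

The n-th cyclotomic polynomial Φ_4651(x) is the minimal polynomial of zeta_4651 over Q and has degree phi(4651) = 4650. So Q(zeta_4651) is a degree-4650 Galois extension with Galois group (Z/4651Z)^*. (Z/4651Z)^* is cyclic since 4651 is an odd prime power (or 4). Hence Gal(Q(zeta_4651)/Q) ≅ Z/4650Z.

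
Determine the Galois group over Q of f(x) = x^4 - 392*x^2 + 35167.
Gal(K/Q) = V_4 (Klein four-group, Z/2Z × Z/2Z)

f factors as (x^2 - 139)(x^2 - 253), so the splitting field is K = Q(sqrt(139), sqrt(253)). The elements 139, 253, 35167 are all non-squares in Q, so sqrt(139) and sqrt(253) generate independent quadratic extensions. Thus [K:Q] = 4 and Gal(K/Q) is generated by the two order-2 automorphisms sqrt(139) ↦ -sqrt(139) and sqrt(253) ↦ -sqrt(253), giving V_4.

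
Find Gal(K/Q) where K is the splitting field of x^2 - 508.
Gal(K/Q) = Z/2Z (cyclic of order 2)

x^2 - 508 is irreducible over Q since 508 is not a rational square. The splitting field Q(sqrt(508)) has degree 2 over Q, and its unique nontrivial automorphism is sqrt(508) ↦ -sqrt(508). Hence Gal(Q(sqrt(508))/Q) = Z/2Z.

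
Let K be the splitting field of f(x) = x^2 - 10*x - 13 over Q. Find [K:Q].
[K:Q] = 2

The discriminant of x^2 + (-10)*x + (-13) is b^2 - 4c = 100 - (-52) = 152. Since 152 is not a perfect square in Q, the polynomial is irreducible over Q. Its two roots generate a degree-2 extension, so [K:Q] = 2.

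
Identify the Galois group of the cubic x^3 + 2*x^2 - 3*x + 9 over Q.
Gal(K/Q) = S_3 (symmetric group of order 6)

Compute the discriminant of x^3 + (2)*x^2 + (-3)*x + (9): Δ = -3303. Since Δ is not a rational square, the Galois group is not contained in A_3; it must be the full S_3 (irreducibility of the cubic rules out anything smaller).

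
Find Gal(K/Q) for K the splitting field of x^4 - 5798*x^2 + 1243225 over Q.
Gal(K/Q) = Z/2Z (cyclic of order 2)

f factors as (x^2 - 5575)(x^2 - 223), so the splitting field is K = Q(sqrt(5575), sqrt(223)). The squarefree part of 5575 is 223 and the squarefree part of 223 is also 223, so sqrt(5575) and sqrt(223) are both rational multiples of sqrt(223). Hence Q(sqrt(5575)) = Q(sqrt(223)) = Q(sqrt(223)), and the splitting field collapses to a single degree-2 extension with Galois group Z/2Z.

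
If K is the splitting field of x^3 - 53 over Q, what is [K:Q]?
[K:Q] = 6

x^3 - 53 has one real root r = 53^(1/3) and two complex roots r*zeta_3, r*zeta_3^2 where zeta_3 = e^(2*pi*i/3). The splitting field is Q(r, zeta_3). [Q(r):Q] = 3 and [Q(zeta_3):Q] = 2 with gcd = 1, so [Q(r, zeta_3):Q] = 3 * 2 = 6.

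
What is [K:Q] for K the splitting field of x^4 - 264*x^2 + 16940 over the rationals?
[K:Q] = 4

f factors as (x^2 - 154)(x^2 - 110); the splitting field is K = Q(sqrt(154), sqrt(110)). Since 154, 110, and 16940 are all non-squares in Q, the three subfields Q(sqrt(154)), Q(sqrt(110)), Q(sqrt(16940)) are distinct degree-2 extensions, so [K:Q] = 4 (Klein four Galois group).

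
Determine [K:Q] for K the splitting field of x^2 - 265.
[K:Q] = 2

The polynomial x^2 - 265 is irreducible over Q since 265 is not a perfect square. Its splitting field is Q(sqrt(265)), which has degree 2 over Q.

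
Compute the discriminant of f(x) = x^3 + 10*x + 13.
Δ = -8563

For a depressed cubic x^3 + p x + q the discriminant is Δ = -4 p^3 - 27 q^2 = -4*(10)^3 - 27*(13)^2 = -4000 - 4563 = -8563.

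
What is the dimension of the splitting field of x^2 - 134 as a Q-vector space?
[K:Q] = 2

The polynomial x^2 - 134 is irreducible over Q since 134 is not a perfect square. Its splitting field is Q(sqrt(134)), which has degree 2 over Q.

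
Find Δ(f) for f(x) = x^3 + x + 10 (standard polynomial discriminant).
Δ = -2704

For a depressed cubic x^3 + p x + q the discriminant is Δ = -4 p^3 - 27 q^2 = -4*(1)^3 - 27*(10)^2 = -4 - 2700 = -2704.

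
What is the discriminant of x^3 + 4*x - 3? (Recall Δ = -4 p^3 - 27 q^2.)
Δ = -499

For a depressed cubic x^3 + p x + q the discriminant is Δ = -4 p^3 - 27 q^2 = -4*(4)^3 - 27*(-3)^2 = -256 - 243 = -499.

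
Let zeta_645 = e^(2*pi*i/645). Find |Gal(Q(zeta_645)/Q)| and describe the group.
|Gal(Q(zeta_645)/Q)| = phi(645) = 336; group ≅ (Z/645Z)^* ≅ Z/2Z × Z/4Z × Z/42Z

The n-th cyclotomic polynomial Φ_645(x) is the minimal polynomial of zeta_645 over Q and has degree phi(645) = 336. So Q(zeta_645) is a degree-336 Galois extension with Galois group (Z/645Z)^*. By CRT, (Z/645Z)^* ≅ (Z/3Z)^* × (Z/5Z)^* × (Z/43Z)^*. Each prime-power unit group is (Z/3Z)^* ≅ Z/2Z; (Z/5Z)^* ≅ Z/4Z; (Z/43Z)^* ≅ Z/42Z. Hence Gal(Q(zeta_645)/Q) ≅ Z/2Z × Z/4Z × Z/42Z.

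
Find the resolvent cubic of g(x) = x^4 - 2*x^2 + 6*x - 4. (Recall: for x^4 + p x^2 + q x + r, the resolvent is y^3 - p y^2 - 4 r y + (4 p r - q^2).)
h(y) = y^3 + 2*y^2 + 16*y - 4

Identify coefficients: p = -2, q = 6, r = -4.
Plug into h(y) = y^3 - p y^2 - 4 r y + (4 p r - q^2):
  h(y) = y^3 - (-2) y^2 - 4*(-4) y + (4*(-2)*(-4) - (6)^2)
       = y^3 + (2) y^2 + (16) y + (-4).
Simplifying: h(y) = y^3 + 2*y^2 + 16*y - 4.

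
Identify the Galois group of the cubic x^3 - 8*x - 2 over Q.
Gal(K/Q) = S_3 (symmetric group of order 6)

Compute the discriminant of x^3 + (0)*x^2 + (-8)*x + (-2): Δ = 1940. Since Δ is not a rational square, the Galois group is not contained in A_3; it must be the full S_3 (irreducibility of the cubic rules out anything smaller).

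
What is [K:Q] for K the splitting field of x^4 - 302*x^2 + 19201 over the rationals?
[K:Q] = 4

f factors as (x^2 - 211)(x^2 - 91); the splitting field is K = Q(sqrt(211), sqrt(91)). Since 211, 91, and 19201 are all non-squares in Q, the three subfields Q(sqrt(211)), Q(sqrt(91)), Q(sqrt(19201)) are distinct degree-2 extensions, so [K:Q] = 4 (Klein four Galois group).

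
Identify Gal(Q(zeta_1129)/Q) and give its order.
|Gal(Q(zeta_1129)/Q)| = phi(1129) = 1128; group ≅ (Z/1129Z)^* ≅ Z/1128Z

The n-th cyclotomic polynomial Φ_1129(x) is the minimal polynomial of zeta_1129 over Q and has degree phi(1129) = 1128. So Q(zeta_1129) is a degree-1128 Galois extension with Galois group (Z/1129Z)^*. (Z/1129Z)^* is cyclic since 1129 is an odd prime power (or 4). Hence Gal(Q(zeta_1129)/Q) ≅ Z/1128Z.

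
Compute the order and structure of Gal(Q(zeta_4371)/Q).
|Gal(Q(zeta_4371)/Q)| = phi(4371) = 2760; group ≅ (Z/4371Z)^* ≅ Z/2Z × Z/30Z × Z/46Z

The n-th cyclotomic polynomial Φ_4371(x) is the minimal polynomial of zeta_4371 over Q and has degree phi(4371) = 2760. So Q(zeta_4371) is a degree-2760 Galois extension with Galois group (Z/4371Z)^*. By CRT, (Z/4371Z)^* ≅ (Z/3Z)^* × (Z/31Z)^* × (Z/47Z)^*. Each prime-power unit group is (Z/3Z)^* ≅ Z/2Z; (Z/31Z)^* ≅ Z/30Z; (Z/47Z)^* ≅ Z/46Z. Hence Gal(Q(zeta_4371)/Q) ≅ Z/2Z × Z/30Z × Z/46Z.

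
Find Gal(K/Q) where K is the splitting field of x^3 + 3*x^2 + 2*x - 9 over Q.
Gal(K/Q) = S_3 (symmetric group of order 6)

Compute the discriminant of x^3 + (3)*x^2 + (2)*x + (-9): Δ = -2183. Since Δ is not a rational square, the Galois group is not contained in A_3; it must be the full S_3 (irreducibility of the cubic rules out anything smaller).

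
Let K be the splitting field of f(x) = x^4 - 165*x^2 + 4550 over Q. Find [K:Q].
[K:Q] = 4

f factors as (x^2 - 35)(x^2 - 130); the splitting field is K = Q(sqrt(35), sqrt(130)). Since 35, 130, and 4550 are all non-squares in Q, the three subfields Q(sqrt(35)), Q(sqrt(130)), Q(sqrt(4550)) are distinct degree-2 extensions, so [K:Q] = 4 (Klein four Galois group).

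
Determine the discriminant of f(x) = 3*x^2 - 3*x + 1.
Δ = -3

For a quadratic a x^2 + b x + c the discriminant is Δ = b^2 - 4ac = (-3)^2 - 4*(3)*(1) = 9 - (12) = -3.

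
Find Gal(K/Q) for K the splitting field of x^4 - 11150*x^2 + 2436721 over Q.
Gal(K/Q) = Z/2Z (cyclic of order 2)

f factors as (x^2 - 223)(x^2 - 10927), so the splitting field is K = Q(sqrt(223), sqrt(10927)). The squarefree part of 223 is 223 and the squarefree part of 10927 is also 223, so sqrt(223) and sqrt(10927) are both rational multiples of sqrt(223). Hence Q(sqrt(223)) = Q(sqrt(10927)) = Q(sqrt(223)), and the splitting field collapses to a single degree-2 extension with Galois group Z/2Z.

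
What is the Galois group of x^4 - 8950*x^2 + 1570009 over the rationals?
Gal(K/Q) = Z/2Z (cyclic of order 2)

f factors as (x^2 - 8771)(x^2 - 179), so the splitting field is K = Q(sqrt(8771), sqrt(179)). The squarefree part of 8771 is 179 and the squarefree part of 179 is also 179, so sqrt(8771) and sqrt(179) are both rational multiples of sqrt(179). Hence Q(sqrt(8771)) = Q(sqrt(179)) = Q(sqrt(179)), and the splitting field collapses to a single degree-2 extension with Galois group Z/2Z.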